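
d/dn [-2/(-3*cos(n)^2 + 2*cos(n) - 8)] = 4*(3*cos(n) - 1)*sin(n)/(3*cos(n)^2 - 2*cos(n) + 8)^2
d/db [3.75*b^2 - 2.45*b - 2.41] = 7.5*b - 2.45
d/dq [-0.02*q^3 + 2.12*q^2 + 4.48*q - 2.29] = -0.06*q^2 + 4.24*q + 4.48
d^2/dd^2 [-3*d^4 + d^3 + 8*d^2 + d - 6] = -36*d^2 + 6*d + 16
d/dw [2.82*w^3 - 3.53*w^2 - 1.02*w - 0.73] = 8.46*w^2 - 7.06*w - 1.02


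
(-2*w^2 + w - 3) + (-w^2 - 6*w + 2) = -3*w^2 - 5*w - 1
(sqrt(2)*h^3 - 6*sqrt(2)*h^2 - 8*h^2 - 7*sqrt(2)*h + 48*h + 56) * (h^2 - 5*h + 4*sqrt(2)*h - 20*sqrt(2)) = sqrt(2)*h^5 - 11*sqrt(2)*h^4 - 9*sqrt(2)*h^3 + 387*sqrt(2)*h^2 - 736*sqrt(2)*h - 1120*sqrt(2)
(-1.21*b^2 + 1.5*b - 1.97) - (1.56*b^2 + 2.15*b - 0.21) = -2.77*b^2 - 0.65*b - 1.76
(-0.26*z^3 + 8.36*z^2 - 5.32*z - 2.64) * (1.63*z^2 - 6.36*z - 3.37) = -0.4238*z^5 + 15.2804*z^4 - 60.965*z^3 + 1.3588*z^2 + 34.7188*z + 8.8968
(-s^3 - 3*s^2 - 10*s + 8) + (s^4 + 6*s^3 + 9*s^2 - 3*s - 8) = s^4 + 5*s^3 + 6*s^2 - 13*s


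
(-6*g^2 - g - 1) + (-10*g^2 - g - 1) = -16*g^2 - 2*g - 2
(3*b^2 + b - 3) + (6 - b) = 3*b^2 + 3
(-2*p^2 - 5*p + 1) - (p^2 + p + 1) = -3*p^2 - 6*p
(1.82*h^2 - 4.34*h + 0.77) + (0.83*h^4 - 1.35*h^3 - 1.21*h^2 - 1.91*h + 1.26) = 0.83*h^4 - 1.35*h^3 + 0.61*h^2 - 6.25*h + 2.03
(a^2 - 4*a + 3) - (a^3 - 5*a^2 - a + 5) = -a^3 + 6*a^2 - 3*a - 2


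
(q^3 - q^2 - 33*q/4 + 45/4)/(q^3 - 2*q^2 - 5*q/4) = (2*q^2 + 3*q - 9)/(q*(2*q + 1))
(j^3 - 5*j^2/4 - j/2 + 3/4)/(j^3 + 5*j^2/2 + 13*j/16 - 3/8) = 4*(j^2 - 2*j + 1)/(4*j^2 + 7*j - 2)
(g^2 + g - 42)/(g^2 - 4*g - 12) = (g + 7)/(g + 2)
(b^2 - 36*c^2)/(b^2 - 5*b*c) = (b^2 - 36*c^2)/(b*(b - 5*c))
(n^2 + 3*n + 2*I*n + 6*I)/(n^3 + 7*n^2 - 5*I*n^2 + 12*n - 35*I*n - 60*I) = (n + 2*I)/(n^2 + n*(4 - 5*I) - 20*I)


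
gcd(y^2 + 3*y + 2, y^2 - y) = 1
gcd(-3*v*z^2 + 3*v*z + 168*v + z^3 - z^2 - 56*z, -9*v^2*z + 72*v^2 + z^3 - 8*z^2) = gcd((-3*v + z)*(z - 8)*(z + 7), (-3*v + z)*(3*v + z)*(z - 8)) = -3*v*z + 24*v + z^2 - 8*z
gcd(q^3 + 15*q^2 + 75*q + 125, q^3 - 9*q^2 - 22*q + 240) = q + 5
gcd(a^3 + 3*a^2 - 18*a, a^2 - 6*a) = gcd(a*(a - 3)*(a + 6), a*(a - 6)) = a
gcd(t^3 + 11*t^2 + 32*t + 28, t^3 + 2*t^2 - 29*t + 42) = t + 7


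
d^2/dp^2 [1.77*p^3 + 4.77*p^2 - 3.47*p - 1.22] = 10.62*p + 9.54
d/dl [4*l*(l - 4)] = 8*l - 16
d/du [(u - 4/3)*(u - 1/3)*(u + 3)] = 3*u^2 + 8*u/3 - 41/9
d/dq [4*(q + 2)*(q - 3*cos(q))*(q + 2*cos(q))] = -4*(q + 2)*(q - 3*cos(q))*(2*sin(q) - 1) + 4*(q + 2)*(q + 2*cos(q))*(3*sin(q) + 1) + 4*(q - 3*cos(q))*(q + 2*cos(q))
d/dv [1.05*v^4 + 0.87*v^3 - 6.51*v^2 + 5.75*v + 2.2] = 4.2*v^3 + 2.61*v^2 - 13.02*v + 5.75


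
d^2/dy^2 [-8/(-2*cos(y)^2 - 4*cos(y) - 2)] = 8*(cos(y) - cos(2*y) + 2)/(cos(y) + 1)^4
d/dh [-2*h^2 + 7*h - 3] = 7 - 4*h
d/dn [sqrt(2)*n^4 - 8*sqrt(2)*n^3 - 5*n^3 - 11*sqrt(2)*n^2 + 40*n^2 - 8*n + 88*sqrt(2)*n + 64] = 4*sqrt(2)*n^3 - 24*sqrt(2)*n^2 - 15*n^2 - 22*sqrt(2)*n + 80*n - 8 + 88*sqrt(2)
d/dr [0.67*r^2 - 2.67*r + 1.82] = 1.34*r - 2.67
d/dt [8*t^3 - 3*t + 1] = 24*t^2 - 3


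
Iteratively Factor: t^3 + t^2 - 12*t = (t)*(t^2 + t - 12) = t*(t - 3)*(t + 4)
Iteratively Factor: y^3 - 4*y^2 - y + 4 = (y - 4)*(y^2 - 1) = (y - 4)*(y - 1)*(y + 1)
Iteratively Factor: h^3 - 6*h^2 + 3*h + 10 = (h - 2)*(h^2 - 4*h - 5) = (h - 2)*(h + 1)*(h - 5)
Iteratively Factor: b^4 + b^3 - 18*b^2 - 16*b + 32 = (b + 4)*(b^3 - 3*b^2 - 6*b + 8) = (b + 2)*(b + 4)*(b^2 - 5*b + 4) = (b - 1)*(b + 2)*(b + 4)*(b - 4)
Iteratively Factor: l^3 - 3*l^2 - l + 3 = (l - 3)*(l^2 - 1) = (l - 3)*(l + 1)*(l - 1)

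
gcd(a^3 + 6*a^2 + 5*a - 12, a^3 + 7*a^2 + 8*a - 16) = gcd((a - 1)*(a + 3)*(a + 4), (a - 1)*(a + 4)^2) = a^2 + 3*a - 4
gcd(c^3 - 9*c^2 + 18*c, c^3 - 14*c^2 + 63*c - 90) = c^2 - 9*c + 18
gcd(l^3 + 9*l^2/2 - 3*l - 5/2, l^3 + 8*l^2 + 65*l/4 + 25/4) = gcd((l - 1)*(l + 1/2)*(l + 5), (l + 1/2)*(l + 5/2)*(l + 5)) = l^2 + 11*l/2 + 5/2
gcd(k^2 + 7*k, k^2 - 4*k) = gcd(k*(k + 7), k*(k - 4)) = k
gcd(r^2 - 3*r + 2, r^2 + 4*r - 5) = r - 1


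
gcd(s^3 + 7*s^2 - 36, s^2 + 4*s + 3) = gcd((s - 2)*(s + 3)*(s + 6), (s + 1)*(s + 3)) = s + 3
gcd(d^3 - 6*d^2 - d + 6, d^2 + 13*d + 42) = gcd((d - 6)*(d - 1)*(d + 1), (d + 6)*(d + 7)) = 1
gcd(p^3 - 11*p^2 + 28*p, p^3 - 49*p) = p^2 - 7*p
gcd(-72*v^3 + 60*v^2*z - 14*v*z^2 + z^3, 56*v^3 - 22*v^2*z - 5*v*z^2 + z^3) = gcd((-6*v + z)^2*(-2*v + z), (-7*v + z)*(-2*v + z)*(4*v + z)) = -2*v + z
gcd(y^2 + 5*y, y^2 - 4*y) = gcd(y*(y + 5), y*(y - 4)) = y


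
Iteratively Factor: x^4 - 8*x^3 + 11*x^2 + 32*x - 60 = (x - 2)*(x^3 - 6*x^2 - x + 30) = (x - 2)*(x + 2)*(x^2 - 8*x + 15) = (x - 5)*(x - 2)*(x + 2)*(x - 3)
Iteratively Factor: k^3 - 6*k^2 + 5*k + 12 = (k - 4)*(k^2 - 2*k - 3) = (k - 4)*(k - 3)*(k + 1)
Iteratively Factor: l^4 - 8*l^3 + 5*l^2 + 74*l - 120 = (l - 4)*(l^3 - 4*l^2 - 11*l + 30) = (l - 4)*(l + 3)*(l^2 - 7*l + 10) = (l - 5)*(l - 4)*(l + 3)*(l - 2)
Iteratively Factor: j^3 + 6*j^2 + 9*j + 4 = (j + 1)*(j^2 + 5*j + 4) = (j + 1)*(j + 4)*(j + 1)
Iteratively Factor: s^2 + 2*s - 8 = (s + 4)*(s - 2)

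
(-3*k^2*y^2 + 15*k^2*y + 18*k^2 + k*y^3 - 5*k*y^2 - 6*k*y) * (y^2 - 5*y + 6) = -3*k^2*y^4 + 30*k^2*y^3 - 75*k^2*y^2 + 108*k^2 + k*y^5 - 10*k*y^4 + 25*k*y^3 - 36*k*y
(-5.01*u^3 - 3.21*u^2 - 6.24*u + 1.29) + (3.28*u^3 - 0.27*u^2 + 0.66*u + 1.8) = -1.73*u^3 - 3.48*u^2 - 5.58*u + 3.09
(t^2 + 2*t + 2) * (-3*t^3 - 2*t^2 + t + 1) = -3*t^5 - 8*t^4 - 9*t^3 - t^2 + 4*t + 2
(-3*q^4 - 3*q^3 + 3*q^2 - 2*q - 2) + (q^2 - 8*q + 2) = -3*q^4 - 3*q^3 + 4*q^2 - 10*q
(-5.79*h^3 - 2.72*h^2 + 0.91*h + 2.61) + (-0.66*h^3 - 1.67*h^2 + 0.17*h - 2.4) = -6.45*h^3 - 4.39*h^2 + 1.08*h + 0.21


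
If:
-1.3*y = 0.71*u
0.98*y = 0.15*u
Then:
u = 0.00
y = 0.00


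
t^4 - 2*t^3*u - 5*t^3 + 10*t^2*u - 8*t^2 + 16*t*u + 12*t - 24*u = (t - 6)*(t - 1)*(t + 2)*(t - 2*u)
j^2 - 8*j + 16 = (j - 4)^2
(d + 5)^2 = d^2 + 10*d + 25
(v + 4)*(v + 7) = v^2 + 11*v + 28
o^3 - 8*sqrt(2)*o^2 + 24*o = o*(o - 6*sqrt(2))*(o - 2*sqrt(2))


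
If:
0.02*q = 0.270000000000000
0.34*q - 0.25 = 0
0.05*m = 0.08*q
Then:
No Solution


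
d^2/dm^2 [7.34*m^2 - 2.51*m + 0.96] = 14.6800000000000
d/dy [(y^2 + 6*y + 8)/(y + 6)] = (y^2 + 12*y + 28)/(y^2 + 12*y + 36)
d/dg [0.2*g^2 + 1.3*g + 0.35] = 0.4*g + 1.3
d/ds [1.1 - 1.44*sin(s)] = -1.44*cos(s)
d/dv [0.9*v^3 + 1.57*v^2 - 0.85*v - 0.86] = 2.7*v^2 + 3.14*v - 0.85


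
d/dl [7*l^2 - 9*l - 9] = 14*l - 9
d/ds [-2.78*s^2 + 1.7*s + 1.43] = 1.7 - 5.56*s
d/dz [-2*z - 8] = -2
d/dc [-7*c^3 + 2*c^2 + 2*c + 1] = -21*c^2 + 4*c + 2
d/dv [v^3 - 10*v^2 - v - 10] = 3*v^2 - 20*v - 1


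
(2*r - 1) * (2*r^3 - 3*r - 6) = 4*r^4 - 2*r^3 - 6*r^2 - 9*r + 6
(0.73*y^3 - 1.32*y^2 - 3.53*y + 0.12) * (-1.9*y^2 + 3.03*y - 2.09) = -1.387*y^5 + 4.7199*y^4 + 1.1817*y^3 - 8.1651*y^2 + 7.7413*y - 0.2508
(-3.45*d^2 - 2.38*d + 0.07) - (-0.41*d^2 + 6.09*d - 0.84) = -3.04*d^2 - 8.47*d + 0.91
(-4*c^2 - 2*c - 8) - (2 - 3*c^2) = -c^2 - 2*c - 10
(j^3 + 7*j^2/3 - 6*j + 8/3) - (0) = j^3 + 7*j^2/3 - 6*j + 8/3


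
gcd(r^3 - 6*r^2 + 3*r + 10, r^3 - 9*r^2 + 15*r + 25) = r^2 - 4*r - 5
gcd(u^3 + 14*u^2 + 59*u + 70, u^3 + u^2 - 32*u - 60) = u^2 + 7*u + 10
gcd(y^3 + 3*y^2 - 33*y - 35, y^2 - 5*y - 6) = y + 1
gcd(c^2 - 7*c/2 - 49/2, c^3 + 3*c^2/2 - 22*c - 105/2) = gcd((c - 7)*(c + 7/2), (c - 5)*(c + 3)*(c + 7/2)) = c + 7/2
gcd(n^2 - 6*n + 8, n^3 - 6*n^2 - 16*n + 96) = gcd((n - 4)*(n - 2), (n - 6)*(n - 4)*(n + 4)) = n - 4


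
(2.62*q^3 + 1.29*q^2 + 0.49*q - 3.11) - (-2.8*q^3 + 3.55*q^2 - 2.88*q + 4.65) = 5.42*q^3 - 2.26*q^2 + 3.37*q - 7.76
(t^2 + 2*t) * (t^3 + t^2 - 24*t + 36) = t^5 + 3*t^4 - 22*t^3 - 12*t^2 + 72*t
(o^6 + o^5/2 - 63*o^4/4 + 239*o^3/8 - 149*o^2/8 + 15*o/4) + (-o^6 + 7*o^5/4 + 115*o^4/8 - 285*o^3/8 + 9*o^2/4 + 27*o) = 9*o^5/4 - 11*o^4/8 - 23*o^3/4 - 131*o^2/8 + 123*o/4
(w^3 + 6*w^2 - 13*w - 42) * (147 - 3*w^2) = -3*w^5 - 18*w^4 + 186*w^3 + 1008*w^2 - 1911*w - 6174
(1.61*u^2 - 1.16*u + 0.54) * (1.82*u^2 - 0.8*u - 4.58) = 2.9302*u^4 - 3.3992*u^3 - 5.463*u^2 + 4.8808*u - 2.4732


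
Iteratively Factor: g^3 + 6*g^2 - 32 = (g + 4)*(g^2 + 2*g - 8) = (g + 4)^2*(g - 2)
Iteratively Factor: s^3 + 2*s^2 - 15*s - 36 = (s + 3)*(s^2 - s - 12) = (s - 4)*(s + 3)*(s + 3)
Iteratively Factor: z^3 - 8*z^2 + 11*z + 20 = (z - 5)*(z^2 - 3*z - 4) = (z - 5)*(z + 1)*(z - 4)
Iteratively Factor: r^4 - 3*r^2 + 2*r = (r - 1)*(r^3 + r^2 - 2*r) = (r - 1)^2*(r^2 + 2*r) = r*(r - 1)^2*(r + 2)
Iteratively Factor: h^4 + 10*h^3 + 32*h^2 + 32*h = (h + 2)*(h^3 + 8*h^2 + 16*h) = (h + 2)*(h + 4)*(h^2 + 4*h) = h*(h + 2)*(h + 4)*(h + 4)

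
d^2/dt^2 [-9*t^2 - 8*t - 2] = -18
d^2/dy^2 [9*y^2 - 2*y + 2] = 18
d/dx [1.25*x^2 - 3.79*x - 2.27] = 2.5*x - 3.79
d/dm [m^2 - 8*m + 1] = 2*m - 8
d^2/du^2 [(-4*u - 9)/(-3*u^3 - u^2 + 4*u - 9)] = 2*((4*u + 9)*(9*u^2 + 2*u - 4)^2 + (-36*u^2 - 8*u - (4*u + 9)*(9*u + 1) + 16)*(3*u^3 + u^2 - 4*u + 9))/(3*u^3 + u^2 - 4*u + 9)^3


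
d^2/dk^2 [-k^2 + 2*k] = -2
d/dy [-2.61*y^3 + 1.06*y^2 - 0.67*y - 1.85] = -7.83*y^2 + 2.12*y - 0.67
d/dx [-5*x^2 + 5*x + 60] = 5 - 10*x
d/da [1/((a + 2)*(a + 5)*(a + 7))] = (-(a + 2)*(a + 5) - (a + 2)*(a + 7) - (a + 5)*(a + 7))/((a + 2)^2*(a + 5)^2*(a + 7)^2)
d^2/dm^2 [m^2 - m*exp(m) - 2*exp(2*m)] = -m*exp(m) - 8*exp(2*m) - 2*exp(m) + 2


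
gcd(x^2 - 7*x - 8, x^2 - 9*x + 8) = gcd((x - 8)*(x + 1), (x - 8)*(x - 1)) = x - 8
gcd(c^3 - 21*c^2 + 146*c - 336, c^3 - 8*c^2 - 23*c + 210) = c^2 - 13*c + 42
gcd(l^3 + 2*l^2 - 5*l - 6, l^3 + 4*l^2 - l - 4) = l + 1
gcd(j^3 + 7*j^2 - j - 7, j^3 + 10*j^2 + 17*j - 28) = j^2 + 6*j - 7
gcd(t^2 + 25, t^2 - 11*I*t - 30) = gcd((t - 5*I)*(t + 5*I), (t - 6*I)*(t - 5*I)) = t - 5*I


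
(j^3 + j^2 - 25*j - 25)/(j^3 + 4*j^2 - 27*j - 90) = (j^2 + 6*j + 5)/(j^2 + 9*j + 18)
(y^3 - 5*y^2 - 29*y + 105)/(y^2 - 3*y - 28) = (y^2 + 2*y - 15)/(y + 4)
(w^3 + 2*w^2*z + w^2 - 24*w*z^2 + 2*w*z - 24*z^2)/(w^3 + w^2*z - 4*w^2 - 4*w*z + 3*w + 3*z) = (w^3 + 2*w^2*z + w^2 - 24*w*z^2 + 2*w*z - 24*z^2)/(w^3 + w^2*z - 4*w^2 - 4*w*z + 3*w + 3*z)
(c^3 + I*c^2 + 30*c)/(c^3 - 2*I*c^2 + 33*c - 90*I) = c/(c - 3*I)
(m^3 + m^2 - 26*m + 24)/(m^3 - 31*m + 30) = (m - 4)/(m - 5)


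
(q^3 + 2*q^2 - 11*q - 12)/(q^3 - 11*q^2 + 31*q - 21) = (q^2 + 5*q + 4)/(q^2 - 8*q + 7)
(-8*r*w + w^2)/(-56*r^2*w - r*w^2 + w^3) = 1/(7*r + w)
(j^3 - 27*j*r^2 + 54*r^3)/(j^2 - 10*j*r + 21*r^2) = (-j^2 - 3*j*r + 18*r^2)/(-j + 7*r)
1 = 1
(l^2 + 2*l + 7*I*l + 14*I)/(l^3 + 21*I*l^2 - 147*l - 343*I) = (l + 2)/(l^2 + 14*I*l - 49)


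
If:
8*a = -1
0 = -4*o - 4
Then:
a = -1/8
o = -1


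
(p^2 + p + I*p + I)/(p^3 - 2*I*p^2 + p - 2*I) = (p + 1)/(p^2 - 3*I*p - 2)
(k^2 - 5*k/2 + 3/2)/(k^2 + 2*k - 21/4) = 2*(k - 1)/(2*k + 7)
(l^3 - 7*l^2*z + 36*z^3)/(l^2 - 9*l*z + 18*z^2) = l + 2*z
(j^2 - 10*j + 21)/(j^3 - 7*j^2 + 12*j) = (j - 7)/(j*(j - 4))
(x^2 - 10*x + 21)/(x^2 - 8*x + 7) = (x - 3)/(x - 1)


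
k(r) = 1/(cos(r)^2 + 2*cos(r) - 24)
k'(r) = (2*sin(r)*cos(r) + 2*sin(r))/(cos(r)^2 + 2*cos(r) - 24)^2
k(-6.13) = -0.05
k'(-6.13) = 0.00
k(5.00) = -0.04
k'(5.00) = -0.00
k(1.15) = -0.04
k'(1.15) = 0.00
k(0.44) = -0.05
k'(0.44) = 0.00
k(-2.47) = -0.04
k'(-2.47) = -0.00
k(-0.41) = -0.05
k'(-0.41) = -0.00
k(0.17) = -0.05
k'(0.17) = 0.00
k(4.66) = -0.04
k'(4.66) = -0.00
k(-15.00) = -0.04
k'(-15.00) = 0.00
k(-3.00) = -0.04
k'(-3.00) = 0.00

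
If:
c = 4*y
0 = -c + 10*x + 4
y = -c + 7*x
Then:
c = -56/11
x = -10/11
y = -14/11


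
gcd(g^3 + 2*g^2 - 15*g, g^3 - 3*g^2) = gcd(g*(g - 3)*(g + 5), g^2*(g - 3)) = g^2 - 3*g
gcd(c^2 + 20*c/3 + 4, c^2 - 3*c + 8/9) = 1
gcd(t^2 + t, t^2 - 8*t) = t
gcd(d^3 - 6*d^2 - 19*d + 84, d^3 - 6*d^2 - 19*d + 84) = d^3 - 6*d^2 - 19*d + 84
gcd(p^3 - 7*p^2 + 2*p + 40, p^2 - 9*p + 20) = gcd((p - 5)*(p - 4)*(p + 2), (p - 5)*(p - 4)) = p^2 - 9*p + 20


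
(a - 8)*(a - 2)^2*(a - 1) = a^4 - 13*a^3 + 48*a^2 - 68*a + 32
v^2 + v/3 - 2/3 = (v - 2/3)*(v + 1)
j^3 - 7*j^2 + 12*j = j*(j - 4)*(j - 3)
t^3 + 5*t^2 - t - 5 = (t - 1)*(t + 1)*(t + 5)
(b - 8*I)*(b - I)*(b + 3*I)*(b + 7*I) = b^4 + I*b^3 + 61*b^2 + 109*I*b + 168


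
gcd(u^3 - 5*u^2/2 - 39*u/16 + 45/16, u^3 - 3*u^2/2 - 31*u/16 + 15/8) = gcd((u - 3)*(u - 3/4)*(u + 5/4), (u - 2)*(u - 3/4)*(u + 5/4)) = u^2 + u/2 - 15/16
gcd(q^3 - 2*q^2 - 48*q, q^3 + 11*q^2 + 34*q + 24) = q + 6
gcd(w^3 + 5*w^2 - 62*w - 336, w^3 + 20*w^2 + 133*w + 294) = w^2 + 13*w + 42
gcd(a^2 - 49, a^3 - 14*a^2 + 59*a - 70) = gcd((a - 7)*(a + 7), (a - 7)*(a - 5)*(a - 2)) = a - 7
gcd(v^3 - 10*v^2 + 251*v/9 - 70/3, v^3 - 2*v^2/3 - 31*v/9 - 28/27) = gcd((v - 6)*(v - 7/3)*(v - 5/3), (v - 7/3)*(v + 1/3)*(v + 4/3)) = v - 7/3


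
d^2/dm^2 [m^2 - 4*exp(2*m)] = 2 - 16*exp(2*m)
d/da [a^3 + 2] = 3*a^2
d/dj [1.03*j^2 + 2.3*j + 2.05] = 2.06*j + 2.3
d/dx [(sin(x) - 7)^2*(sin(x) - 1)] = 3*(sin(x) - 7)*(sin(x) - 3)*cos(x)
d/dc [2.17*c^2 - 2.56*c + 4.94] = 4.34*c - 2.56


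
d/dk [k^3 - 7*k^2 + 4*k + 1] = 3*k^2 - 14*k + 4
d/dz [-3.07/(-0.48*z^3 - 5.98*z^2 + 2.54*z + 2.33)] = (-4.4208*z^2 - 36.7172*z + 7.7978)/(0.48*z^3 + 5.98*z^2 - 2.54*z - 2.33)^2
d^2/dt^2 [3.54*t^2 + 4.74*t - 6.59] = 7.08000000000000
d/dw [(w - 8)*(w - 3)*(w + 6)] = 3*w^2 - 10*w - 42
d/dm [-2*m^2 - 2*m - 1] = -4*m - 2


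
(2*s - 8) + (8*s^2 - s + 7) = 8*s^2 + s - 1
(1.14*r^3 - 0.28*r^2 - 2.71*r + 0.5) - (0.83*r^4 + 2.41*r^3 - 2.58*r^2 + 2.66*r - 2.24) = -0.83*r^4 - 1.27*r^3 + 2.3*r^2 - 5.37*r + 2.74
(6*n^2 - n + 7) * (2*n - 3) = 12*n^3 - 20*n^2 + 17*n - 21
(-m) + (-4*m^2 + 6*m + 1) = -4*m^2 + 5*m + 1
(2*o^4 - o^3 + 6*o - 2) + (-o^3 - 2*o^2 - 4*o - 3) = 2*o^4 - 2*o^3 - 2*o^2 + 2*o - 5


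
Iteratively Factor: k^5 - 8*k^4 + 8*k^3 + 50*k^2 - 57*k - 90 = (k - 3)*(k^4 - 5*k^3 - 7*k^2 + 29*k + 30) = (k - 5)*(k - 3)*(k^3 - 7*k - 6) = (k - 5)*(k - 3)*(k + 1)*(k^2 - k - 6) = (k - 5)*(k - 3)^2*(k + 1)*(k + 2)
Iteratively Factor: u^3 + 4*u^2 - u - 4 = (u - 1)*(u^2 + 5*u + 4) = (u - 1)*(u + 4)*(u + 1)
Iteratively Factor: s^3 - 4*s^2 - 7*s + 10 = (s - 5)*(s^2 + s - 2) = (s - 5)*(s - 1)*(s + 2)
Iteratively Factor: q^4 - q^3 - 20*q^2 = (q)*(q^3 - q^2 - 20*q) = q*(q - 5)*(q^2 + 4*q) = q*(q - 5)*(q + 4)*(q)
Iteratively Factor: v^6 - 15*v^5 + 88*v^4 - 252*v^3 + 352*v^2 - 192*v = (v - 3)*(v^5 - 12*v^4 + 52*v^3 - 96*v^2 + 64*v) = (v - 4)*(v - 3)*(v^4 - 8*v^3 + 20*v^2 - 16*v) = (v - 4)^2*(v - 3)*(v^3 - 4*v^2 + 4*v) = (v - 4)^2*(v - 3)*(v - 2)*(v^2 - 2*v) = (v - 4)^2*(v - 3)*(v - 2)^2*(v)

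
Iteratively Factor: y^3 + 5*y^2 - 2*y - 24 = (y + 4)*(y^2 + y - 6) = (y + 3)*(y + 4)*(y - 2)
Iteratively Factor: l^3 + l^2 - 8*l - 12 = (l + 2)*(l^2 - l - 6) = (l + 2)^2*(l - 3)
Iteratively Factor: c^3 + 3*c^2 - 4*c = (c)*(c^2 + 3*c - 4) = c*(c - 1)*(c + 4)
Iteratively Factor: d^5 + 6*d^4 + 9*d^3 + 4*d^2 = (d + 1)*(d^4 + 5*d^3 + 4*d^2) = (d + 1)*(d + 4)*(d^3 + d^2) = (d + 1)^2*(d + 4)*(d^2) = d*(d + 1)^2*(d + 4)*(d)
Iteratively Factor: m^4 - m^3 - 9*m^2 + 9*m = (m - 1)*(m^3 - 9*m) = m*(m - 1)*(m^2 - 9) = m*(m - 1)*(m + 3)*(m - 3)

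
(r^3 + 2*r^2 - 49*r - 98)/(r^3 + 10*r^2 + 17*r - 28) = (r^2 - 5*r - 14)/(r^2 + 3*r - 4)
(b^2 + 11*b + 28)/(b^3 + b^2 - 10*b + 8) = (b + 7)/(b^2 - 3*b + 2)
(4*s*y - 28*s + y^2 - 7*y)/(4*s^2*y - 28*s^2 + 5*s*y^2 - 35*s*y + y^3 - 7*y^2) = 1/(s + y)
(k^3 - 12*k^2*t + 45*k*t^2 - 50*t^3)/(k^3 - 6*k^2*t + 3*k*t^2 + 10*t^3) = (k - 5*t)/(k + t)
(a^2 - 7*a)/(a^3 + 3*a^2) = (a - 7)/(a*(a + 3))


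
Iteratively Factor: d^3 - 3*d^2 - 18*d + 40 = (d + 4)*(d^2 - 7*d + 10) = (d - 5)*(d + 4)*(d - 2)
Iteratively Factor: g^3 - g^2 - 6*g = (g + 2)*(g^2 - 3*g) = (g - 3)*(g + 2)*(g)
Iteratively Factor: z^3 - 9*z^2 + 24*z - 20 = (z - 2)*(z^2 - 7*z + 10) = (z - 5)*(z - 2)*(z - 2)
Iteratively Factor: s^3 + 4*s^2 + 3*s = (s)*(s^2 + 4*s + 3) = s*(s + 3)*(s + 1)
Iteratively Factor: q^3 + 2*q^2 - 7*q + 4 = (q + 4)*(q^2 - 2*q + 1) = (q - 1)*(q + 4)*(q - 1)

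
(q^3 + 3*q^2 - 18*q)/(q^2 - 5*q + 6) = q*(q + 6)/(q - 2)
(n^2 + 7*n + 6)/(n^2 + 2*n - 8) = (n^2 + 7*n + 6)/(n^2 + 2*n - 8)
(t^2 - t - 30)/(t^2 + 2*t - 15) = (t - 6)/(t - 3)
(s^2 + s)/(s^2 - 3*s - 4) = s/(s - 4)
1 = 1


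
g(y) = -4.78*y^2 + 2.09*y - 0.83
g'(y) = 2.09 - 9.56*y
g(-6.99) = -248.99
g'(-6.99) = 68.91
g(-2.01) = -24.34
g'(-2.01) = 21.31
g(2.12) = -17.88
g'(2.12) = -18.18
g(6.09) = -165.38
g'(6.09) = -56.13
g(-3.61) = -70.67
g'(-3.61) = 36.60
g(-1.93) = -22.67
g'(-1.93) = 20.54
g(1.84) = -13.17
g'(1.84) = -15.50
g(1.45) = -7.85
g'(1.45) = -11.77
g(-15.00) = -1107.68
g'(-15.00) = 145.49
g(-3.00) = -50.12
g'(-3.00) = 30.77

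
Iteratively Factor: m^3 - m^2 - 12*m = (m)*(m^2 - m - 12) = m*(m + 3)*(m - 4)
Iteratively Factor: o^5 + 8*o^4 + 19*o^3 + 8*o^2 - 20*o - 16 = (o + 2)*(o^4 + 6*o^3 + 7*o^2 - 6*o - 8) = (o - 1)*(o + 2)*(o^3 + 7*o^2 + 14*o + 8) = (o - 1)*(o + 2)*(o + 4)*(o^2 + 3*o + 2) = (o - 1)*(o + 2)^2*(o + 4)*(o + 1)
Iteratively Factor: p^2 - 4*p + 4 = (p - 2)*(p - 2)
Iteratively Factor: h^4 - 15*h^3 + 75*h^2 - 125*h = (h - 5)*(h^3 - 10*h^2 + 25*h) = h*(h - 5)*(h^2 - 10*h + 25) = h*(h - 5)^2*(h - 5)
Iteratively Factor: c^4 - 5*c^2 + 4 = (c + 1)*(c^3 - c^2 - 4*c + 4) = (c - 2)*(c + 1)*(c^2 + c - 2) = (c - 2)*(c - 1)*(c + 1)*(c + 2)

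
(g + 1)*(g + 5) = g^2 + 6*g + 5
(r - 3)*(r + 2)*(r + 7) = r^3 + 6*r^2 - 13*r - 42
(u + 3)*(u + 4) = u^2 + 7*u + 12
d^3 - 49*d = d*(d - 7)*(d + 7)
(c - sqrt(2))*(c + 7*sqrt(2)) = c^2 + 6*sqrt(2)*c - 14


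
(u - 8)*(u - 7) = u^2 - 15*u + 56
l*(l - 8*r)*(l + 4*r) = l^3 - 4*l^2*r - 32*l*r^2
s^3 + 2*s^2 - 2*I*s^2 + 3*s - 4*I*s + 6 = (s + 2)*(s - 3*I)*(s + I)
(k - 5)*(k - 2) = k^2 - 7*k + 10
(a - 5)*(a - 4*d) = a^2 - 4*a*d - 5*a + 20*d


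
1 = 1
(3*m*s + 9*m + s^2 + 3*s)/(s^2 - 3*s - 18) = (3*m + s)/(s - 6)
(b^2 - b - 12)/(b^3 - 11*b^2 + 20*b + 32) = (b + 3)/(b^2 - 7*b - 8)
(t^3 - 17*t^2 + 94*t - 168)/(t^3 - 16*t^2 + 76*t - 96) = (t^2 - 11*t + 28)/(t^2 - 10*t + 16)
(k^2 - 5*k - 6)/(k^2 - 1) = (k - 6)/(k - 1)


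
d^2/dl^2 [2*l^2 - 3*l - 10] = 4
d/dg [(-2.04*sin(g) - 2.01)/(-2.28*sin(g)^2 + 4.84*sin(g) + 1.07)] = (-4.6512*sin(g)^2 - 9.1656*sin(g) + 7.5456)*cos(g)/(5.1984*sin(g)^4 - 22.0704*sin(g)^3 + 18.5464*sin(g)^2 + 10.3576*sin(g) + 1.1449)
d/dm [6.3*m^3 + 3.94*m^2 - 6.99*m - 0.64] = 18.9*m^2 + 7.88*m - 6.99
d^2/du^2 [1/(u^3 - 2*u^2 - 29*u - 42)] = 2*((2 - 3*u)*(-u^3 + 2*u^2 + 29*u + 42) - (-3*u^2 + 4*u + 29)^2)/(-u^3 + 2*u^2 + 29*u + 42)^3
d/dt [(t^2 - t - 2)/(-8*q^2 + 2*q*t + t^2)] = (2*(q + t)*(-t^2 + t + 2) + (2*t - 1)*(-8*q^2 + 2*q*t + t^2))/(-8*q^2 + 2*q*t + t^2)^2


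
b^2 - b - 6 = (b - 3)*(b + 2)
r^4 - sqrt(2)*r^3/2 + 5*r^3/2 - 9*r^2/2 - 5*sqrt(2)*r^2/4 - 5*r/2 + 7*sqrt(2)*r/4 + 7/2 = (r - 1)*(r + 7/2)*(r - sqrt(2))*(r + sqrt(2)/2)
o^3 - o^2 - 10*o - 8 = (o - 4)*(o + 1)*(o + 2)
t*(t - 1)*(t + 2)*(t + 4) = t^4 + 5*t^3 + 2*t^2 - 8*t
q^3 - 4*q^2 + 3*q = q*(q - 3)*(q - 1)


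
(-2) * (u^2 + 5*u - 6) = -2*u^2 - 10*u + 12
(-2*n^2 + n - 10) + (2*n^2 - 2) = n - 12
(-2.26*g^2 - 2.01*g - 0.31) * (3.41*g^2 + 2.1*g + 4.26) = -7.7066*g^4 - 11.6001*g^3 - 14.9057*g^2 - 9.2136*g - 1.3206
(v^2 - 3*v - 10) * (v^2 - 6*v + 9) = v^4 - 9*v^3 + 17*v^2 + 33*v - 90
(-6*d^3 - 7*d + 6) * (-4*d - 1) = 24*d^4 + 6*d^3 + 28*d^2 - 17*d - 6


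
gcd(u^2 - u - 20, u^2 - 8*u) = 1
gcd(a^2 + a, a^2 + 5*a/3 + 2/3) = a + 1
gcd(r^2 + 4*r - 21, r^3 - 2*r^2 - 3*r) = r - 3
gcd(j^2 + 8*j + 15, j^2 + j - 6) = j + 3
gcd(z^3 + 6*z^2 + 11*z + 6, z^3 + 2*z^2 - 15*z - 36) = z + 3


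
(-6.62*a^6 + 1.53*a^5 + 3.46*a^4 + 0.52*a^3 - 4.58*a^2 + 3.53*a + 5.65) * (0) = 0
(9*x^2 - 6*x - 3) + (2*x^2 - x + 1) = 11*x^2 - 7*x - 2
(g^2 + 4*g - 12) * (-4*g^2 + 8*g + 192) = -4*g^4 - 8*g^3 + 272*g^2 + 672*g - 2304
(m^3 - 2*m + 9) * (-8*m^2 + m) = -8*m^5 + m^4 + 16*m^3 - 74*m^2 + 9*m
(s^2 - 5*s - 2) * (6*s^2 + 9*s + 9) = 6*s^4 - 21*s^3 - 48*s^2 - 63*s - 18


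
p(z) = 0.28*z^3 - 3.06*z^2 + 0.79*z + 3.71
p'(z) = 0.84*z^2 - 6.12*z + 0.79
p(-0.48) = 2.59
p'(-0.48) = 3.92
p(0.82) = 2.45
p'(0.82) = -3.66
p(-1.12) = -1.41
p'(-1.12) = 8.70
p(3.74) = -21.49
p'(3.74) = -10.35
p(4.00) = -24.17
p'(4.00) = -10.25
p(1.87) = -3.68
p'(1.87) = -7.72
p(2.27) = -6.99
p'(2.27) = -8.77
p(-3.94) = -64.03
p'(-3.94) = 37.94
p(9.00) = -32.92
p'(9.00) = 13.75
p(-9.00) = -455.38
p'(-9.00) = 123.91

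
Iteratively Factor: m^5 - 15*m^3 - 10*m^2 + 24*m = (m + 3)*(m^4 - 3*m^3 - 6*m^2 + 8*m) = m*(m + 3)*(m^3 - 3*m^2 - 6*m + 8) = m*(m + 2)*(m + 3)*(m^2 - 5*m + 4) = m*(m - 1)*(m + 2)*(m + 3)*(m - 4)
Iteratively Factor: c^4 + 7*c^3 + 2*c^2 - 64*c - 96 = (c + 2)*(c^3 + 5*c^2 - 8*c - 48) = (c + 2)*(c + 4)*(c^2 + c - 12) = (c + 2)*(c + 4)^2*(c - 3)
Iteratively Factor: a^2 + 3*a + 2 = (a + 1)*(a + 2)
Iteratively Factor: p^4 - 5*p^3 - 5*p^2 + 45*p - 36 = (p - 4)*(p^3 - p^2 - 9*p + 9) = (p - 4)*(p - 1)*(p^2 - 9) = (p - 4)*(p - 3)*(p - 1)*(p + 3)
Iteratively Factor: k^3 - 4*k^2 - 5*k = (k)*(k^2 - 4*k - 5) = k*(k - 5)*(k + 1)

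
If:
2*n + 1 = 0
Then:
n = -1/2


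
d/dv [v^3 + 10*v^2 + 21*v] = 3*v^2 + 20*v + 21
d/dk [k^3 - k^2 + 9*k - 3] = 3*k^2 - 2*k + 9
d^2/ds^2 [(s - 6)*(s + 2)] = 2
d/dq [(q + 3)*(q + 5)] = 2*q + 8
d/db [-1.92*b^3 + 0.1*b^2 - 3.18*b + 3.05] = -5.76*b^2 + 0.2*b - 3.18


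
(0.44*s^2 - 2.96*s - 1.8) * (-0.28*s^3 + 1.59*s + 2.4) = -0.1232*s^5 + 0.8288*s^4 + 1.2036*s^3 - 3.6504*s^2 - 9.966*s - 4.32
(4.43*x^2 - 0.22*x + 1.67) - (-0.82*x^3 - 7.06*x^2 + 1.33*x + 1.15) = 0.82*x^3 + 11.49*x^2 - 1.55*x + 0.52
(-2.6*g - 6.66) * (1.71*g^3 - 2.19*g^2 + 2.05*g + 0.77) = -4.446*g^4 - 5.6946*g^3 + 9.2554*g^2 - 15.655*g - 5.1282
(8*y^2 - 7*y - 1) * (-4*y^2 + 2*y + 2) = -32*y^4 + 44*y^3 + 6*y^2 - 16*y - 2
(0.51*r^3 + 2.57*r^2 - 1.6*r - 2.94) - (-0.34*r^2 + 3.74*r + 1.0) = 0.51*r^3 + 2.91*r^2 - 5.34*r - 3.94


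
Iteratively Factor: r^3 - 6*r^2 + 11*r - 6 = (r - 2)*(r^2 - 4*r + 3) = (r - 3)*(r - 2)*(r - 1)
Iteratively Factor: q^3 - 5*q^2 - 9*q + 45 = (q + 3)*(q^2 - 8*q + 15) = (q - 3)*(q + 3)*(q - 5)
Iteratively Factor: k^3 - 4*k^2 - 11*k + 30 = (k - 5)*(k^2 + k - 6) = (k - 5)*(k + 3)*(k - 2)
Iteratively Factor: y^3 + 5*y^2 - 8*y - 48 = (y - 3)*(y^2 + 8*y + 16) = (y - 3)*(y + 4)*(y + 4)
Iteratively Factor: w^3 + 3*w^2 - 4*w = (w + 4)*(w^2 - w) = w*(w + 4)*(w - 1)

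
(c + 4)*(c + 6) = c^2 + 10*c + 24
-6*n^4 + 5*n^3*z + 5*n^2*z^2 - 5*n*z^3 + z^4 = (-3*n + z)*(-2*n + z)*(-n + z)*(n + z)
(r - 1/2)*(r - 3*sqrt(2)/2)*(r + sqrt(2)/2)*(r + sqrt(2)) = r^4 - r^3/2 - 7*r^2/2 - 3*sqrt(2)*r/2 + 7*r/4 + 3*sqrt(2)/4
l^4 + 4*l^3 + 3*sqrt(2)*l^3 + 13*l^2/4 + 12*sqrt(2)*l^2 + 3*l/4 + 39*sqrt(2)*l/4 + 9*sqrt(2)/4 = (l + 1/2)^2*(l + 3)*(l + 3*sqrt(2))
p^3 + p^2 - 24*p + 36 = (p - 3)*(p - 2)*(p + 6)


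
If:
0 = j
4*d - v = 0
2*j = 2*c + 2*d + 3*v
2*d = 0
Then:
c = 0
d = 0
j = 0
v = 0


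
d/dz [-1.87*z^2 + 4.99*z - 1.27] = 4.99 - 3.74*z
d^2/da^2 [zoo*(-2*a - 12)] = 0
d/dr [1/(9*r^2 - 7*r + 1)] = (7 - 18*r)/(9*r^2 - 7*r + 1)^2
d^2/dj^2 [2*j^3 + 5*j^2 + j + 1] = 12*j + 10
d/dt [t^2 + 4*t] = 2*t + 4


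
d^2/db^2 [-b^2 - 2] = -2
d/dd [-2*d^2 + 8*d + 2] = 8 - 4*d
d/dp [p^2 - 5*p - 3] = 2*p - 5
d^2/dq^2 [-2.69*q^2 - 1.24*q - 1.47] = -5.38000000000000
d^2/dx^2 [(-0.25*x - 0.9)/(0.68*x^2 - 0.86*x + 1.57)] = (-(0.25*x + 0.9)*(1.36*x - 0.86)*(2.72*x - 1.72) + (1.02*x + 0.794)*(0.68*x^2 - 0.86*x + 1.57))/(0.68*x^2 - 0.86*x + 1.57)^3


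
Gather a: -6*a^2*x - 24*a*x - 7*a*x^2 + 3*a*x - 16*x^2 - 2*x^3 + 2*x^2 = -6*a^2*x + a*(-7*x^2 - 21*x) - 2*x^3 - 14*x^2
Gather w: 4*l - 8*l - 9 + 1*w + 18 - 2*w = -4*l - w + 9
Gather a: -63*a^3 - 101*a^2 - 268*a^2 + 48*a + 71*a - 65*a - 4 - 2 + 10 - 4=-63*a^3 - 369*a^2 + 54*a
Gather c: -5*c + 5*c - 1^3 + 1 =0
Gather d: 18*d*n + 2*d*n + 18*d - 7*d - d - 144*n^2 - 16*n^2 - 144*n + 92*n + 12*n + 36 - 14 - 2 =d*(20*n + 10) - 160*n^2 - 40*n + 20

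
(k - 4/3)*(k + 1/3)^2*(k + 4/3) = k^4 + 2*k^3/3 - 5*k^2/3 - 32*k/27 - 16/81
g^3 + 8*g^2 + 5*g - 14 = (g - 1)*(g + 2)*(g + 7)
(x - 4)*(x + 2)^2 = x^3 - 12*x - 16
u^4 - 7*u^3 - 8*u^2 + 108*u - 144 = (u - 6)*(u - 3)*(u - 2)*(u + 4)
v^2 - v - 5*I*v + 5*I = (v - 1)*(v - 5*I)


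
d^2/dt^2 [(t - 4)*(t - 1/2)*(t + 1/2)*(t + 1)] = 12*t^2 - 18*t - 17/2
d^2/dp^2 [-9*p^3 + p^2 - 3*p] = 2 - 54*p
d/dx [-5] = 0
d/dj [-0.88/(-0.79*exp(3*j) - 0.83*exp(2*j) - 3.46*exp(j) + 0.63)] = (-2.0856*exp(2*j) - 1.4608*exp(j) - 3.0448)*exp(j)/(0.79*exp(3*j) + 0.83*exp(2*j) + 3.46*exp(j) - 0.63)^2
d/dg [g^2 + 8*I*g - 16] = 2*g + 8*I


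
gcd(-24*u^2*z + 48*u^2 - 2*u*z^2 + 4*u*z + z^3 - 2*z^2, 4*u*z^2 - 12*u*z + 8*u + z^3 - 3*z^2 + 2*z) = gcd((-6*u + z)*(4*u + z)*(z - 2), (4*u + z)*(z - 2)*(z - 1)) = 4*u*z - 8*u + z^2 - 2*z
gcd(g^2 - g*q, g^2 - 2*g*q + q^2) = -g + q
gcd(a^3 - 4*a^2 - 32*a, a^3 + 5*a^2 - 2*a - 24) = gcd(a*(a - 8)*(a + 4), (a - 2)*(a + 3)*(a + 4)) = a + 4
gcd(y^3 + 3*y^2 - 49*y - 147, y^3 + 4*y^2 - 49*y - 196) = y^2 - 49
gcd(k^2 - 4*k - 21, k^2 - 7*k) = k - 7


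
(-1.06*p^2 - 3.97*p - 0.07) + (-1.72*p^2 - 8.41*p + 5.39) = -2.78*p^2 - 12.38*p + 5.32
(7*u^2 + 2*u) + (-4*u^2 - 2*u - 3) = 3*u^2 - 3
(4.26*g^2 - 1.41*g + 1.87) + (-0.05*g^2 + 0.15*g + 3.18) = 4.21*g^2 - 1.26*g + 5.05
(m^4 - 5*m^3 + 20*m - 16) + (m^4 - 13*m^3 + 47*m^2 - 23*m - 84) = 2*m^4 - 18*m^3 + 47*m^2 - 3*m - 100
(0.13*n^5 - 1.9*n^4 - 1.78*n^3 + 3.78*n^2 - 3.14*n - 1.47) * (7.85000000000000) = 1.0205*n^5 - 14.915*n^4 - 13.973*n^3 + 29.673*n^2 - 24.649*n - 11.5395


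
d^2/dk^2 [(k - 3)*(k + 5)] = 2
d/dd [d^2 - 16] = 2*d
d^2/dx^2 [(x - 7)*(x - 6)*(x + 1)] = 6*x - 24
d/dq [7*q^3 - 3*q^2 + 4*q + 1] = 21*q^2 - 6*q + 4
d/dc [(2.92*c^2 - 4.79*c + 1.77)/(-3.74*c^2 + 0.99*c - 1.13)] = (-15.0238*c^2 + 6.6404*c + 3.6604)/(13.9876*c^4 - 7.4052*c^3 + 9.4325*c^2 - 2.2374*c + 1.2769)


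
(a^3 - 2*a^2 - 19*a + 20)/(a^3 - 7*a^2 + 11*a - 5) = (a + 4)/(a - 1)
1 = 1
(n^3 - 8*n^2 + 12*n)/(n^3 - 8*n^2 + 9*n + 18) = n*(n - 2)/(n^2 - 2*n - 3)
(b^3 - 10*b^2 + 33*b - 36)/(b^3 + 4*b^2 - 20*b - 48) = (b^2 - 6*b + 9)/(b^2 + 8*b + 12)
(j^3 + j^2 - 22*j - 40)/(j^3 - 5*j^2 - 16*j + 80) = (j + 2)/(j - 4)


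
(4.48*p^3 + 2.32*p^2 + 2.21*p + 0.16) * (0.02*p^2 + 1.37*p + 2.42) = 0.0896*p^5 + 6.184*p^4 + 14.0642*p^3 + 8.6453*p^2 + 5.5674*p + 0.3872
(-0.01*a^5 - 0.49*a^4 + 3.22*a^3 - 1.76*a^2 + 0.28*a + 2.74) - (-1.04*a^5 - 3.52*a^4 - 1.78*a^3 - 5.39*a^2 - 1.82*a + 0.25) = 1.03*a^5 + 3.03*a^4 + 5.0*a^3 + 3.63*a^2 + 2.1*a + 2.49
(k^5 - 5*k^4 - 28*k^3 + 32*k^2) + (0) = k^5 - 5*k^4 - 28*k^3 + 32*k^2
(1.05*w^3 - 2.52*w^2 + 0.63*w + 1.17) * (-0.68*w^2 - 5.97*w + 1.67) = -0.714*w^5 - 4.5549*w^4 + 16.3695*w^3 - 8.7651*w^2 - 5.9328*w + 1.9539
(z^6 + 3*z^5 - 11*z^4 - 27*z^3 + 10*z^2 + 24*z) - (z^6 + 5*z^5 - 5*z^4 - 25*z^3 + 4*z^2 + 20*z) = -2*z^5 - 6*z^4 - 2*z^3 + 6*z^2 + 4*z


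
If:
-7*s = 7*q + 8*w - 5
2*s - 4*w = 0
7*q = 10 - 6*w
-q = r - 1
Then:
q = 95/56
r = -39/56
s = -5/8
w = -5/16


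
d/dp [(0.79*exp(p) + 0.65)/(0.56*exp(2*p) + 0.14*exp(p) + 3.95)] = (-0.4424*exp(2*p) - 0.728*exp(p) + 3.0295)*exp(p)/(0.3136*exp(4*p) + 0.1568*exp(3*p) + 4.4436*exp(2*p) + 1.106*exp(p) + 15.6025)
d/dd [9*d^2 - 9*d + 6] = 18*d - 9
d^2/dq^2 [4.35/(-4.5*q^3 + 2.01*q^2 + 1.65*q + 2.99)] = ((117.45*q - 17.487)*(-4.5*q^3 + 2.01*q^2 + 1.65*q + 2.99) + 4.35*(-27.0*q^2 + 8.04*q + 3.3)*(-13.5*q^2 + 4.02*q + 1.65))/(-4.5*q^3 + 2.01*q^2 + 1.65*q + 2.99)^3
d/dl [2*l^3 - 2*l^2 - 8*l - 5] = 6*l^2 - 4*l - 8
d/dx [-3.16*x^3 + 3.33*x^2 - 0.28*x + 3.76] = -9.48*x^2 + 6.66*x - 0.28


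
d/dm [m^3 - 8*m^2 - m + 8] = 3*m^2 - 16*m - 1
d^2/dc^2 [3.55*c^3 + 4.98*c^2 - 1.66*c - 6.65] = 21.3*c + 9.96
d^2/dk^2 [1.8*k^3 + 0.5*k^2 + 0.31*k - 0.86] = 10.8*k + 1.0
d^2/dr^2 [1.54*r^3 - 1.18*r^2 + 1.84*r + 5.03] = 9.24*r - 2.36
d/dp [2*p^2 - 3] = 4*p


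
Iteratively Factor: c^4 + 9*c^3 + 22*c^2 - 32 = (c - 1)*(c^3 + 10*c^2 + 32*c + 32) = (c - 1)*(c + 4)*(c^2 + 6*c + 8) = (c - 1)*(c + 4)^2*(c + 2)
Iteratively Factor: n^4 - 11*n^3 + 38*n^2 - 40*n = (n - 5)*(n^3 - 6*n^2 + 8*n) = (n - 5)*(n - 4)*(n^2 - 2*n) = (n - 5)*(n - 4)*(n - 2)*(n)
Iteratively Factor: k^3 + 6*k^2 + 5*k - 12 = (k + 4)*(k^2 + 2*k - 3) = (k - 1)*(k + 4)*(k + 3)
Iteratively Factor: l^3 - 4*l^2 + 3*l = (l - 1)*(l^2 - 3*l) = (l - 3)*(l - 1)*(l)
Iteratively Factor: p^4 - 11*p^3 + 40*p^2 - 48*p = (p - 4)*(p^3 - 7*p^2 + 12*p) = (p - 4)^2*(p^2 - 3*p) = (p - 4)^2*(p - 3)*(p)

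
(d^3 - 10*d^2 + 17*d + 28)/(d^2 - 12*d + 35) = (d^2 - 3*d - 4)/(d - 5)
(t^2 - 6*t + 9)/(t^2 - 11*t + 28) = (t^2 - 6*t + 9)/(t^2 - 11*t + 28)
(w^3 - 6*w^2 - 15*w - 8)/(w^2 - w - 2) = (w^2 - 7*w - 8)/(w - 2)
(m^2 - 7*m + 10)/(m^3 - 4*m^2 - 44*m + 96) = (m - 5)/(m^2 - 2*m - 48)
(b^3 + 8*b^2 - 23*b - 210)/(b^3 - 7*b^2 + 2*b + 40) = (b^2 + 13*b + 42)/(b^2 - 2*b - 8)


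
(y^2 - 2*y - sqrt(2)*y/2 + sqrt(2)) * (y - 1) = y^3 - 3*y^2 - sqrt(2)*y^2/2 + 2*y + 3*sqrt(2)*y/2 - sqrt(2)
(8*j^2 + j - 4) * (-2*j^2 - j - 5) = -16*j^4 - 10*j^3 - 33*j^2 - j + 20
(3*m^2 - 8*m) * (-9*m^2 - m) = -27*m^4 + 69*m^3 + 8*m^2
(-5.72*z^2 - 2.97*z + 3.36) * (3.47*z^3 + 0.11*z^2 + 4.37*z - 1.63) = -19.8484*z^5 - 10.9351*z^4 - 13.6639*z^3 - 3.2857*z^2 + 19.5243*z - 5.4768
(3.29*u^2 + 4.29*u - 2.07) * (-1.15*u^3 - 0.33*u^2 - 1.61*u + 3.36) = -3.7835*u^5 - 6.0192*u^4 - 4.3321*u^3 + 4.8306*u^2 + 17.7471*u - 6.9552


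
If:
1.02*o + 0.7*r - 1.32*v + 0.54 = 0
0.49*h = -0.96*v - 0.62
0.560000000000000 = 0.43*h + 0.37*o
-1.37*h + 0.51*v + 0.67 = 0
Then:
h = 0.21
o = 1.27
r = -4.04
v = -0.75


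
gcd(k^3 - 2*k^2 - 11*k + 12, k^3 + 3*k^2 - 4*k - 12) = k + 3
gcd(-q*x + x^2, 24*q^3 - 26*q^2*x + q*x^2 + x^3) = -q + x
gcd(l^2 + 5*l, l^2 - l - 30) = l + 5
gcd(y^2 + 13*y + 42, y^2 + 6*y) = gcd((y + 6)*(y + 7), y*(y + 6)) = y + 6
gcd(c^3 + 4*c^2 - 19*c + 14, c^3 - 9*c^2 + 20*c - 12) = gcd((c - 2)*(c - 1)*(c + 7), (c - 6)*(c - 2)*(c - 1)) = c^2 - 3*c + 2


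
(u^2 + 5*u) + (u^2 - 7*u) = 2*u^2 - 2*u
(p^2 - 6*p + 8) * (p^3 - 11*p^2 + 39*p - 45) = p^5 - 17*p^4 + 113*p^3 - 367*p^2 + 582*p - 360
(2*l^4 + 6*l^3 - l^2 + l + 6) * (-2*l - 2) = -4*l^5 - 16*l^4 - 10*l^3 - 14*l - 12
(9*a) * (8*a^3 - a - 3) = 72*a^4 - 9*a^2 - 27*a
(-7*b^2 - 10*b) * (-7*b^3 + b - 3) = 49*b^5 + 70*b^4 - 7*b^3 + 11*b^2 + 30*b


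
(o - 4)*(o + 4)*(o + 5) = o^3 + 5*o^2 - 16*o - 80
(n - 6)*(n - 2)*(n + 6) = n^3 - 2*n^2 - 36*n + 72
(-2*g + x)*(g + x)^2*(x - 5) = -2*g^3*x + 10*g^3 - 3*g^2*x^2 + 15*g^2*x + x^4 - 5*x^3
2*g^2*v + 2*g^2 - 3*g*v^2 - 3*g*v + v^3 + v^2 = (-2*g + v)*(-g + v)*(v + 1)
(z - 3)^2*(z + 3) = z^3 - 3*z^2 - 9*z + 27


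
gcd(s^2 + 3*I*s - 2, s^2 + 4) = s + 2*I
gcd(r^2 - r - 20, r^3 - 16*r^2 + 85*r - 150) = r - 5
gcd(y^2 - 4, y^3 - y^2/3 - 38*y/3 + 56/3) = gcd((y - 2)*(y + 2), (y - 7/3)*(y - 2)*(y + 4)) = y - 2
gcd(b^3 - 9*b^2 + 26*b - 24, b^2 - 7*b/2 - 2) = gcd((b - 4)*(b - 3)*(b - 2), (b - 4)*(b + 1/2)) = b - 4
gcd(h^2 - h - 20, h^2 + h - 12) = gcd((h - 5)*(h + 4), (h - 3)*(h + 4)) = h + 4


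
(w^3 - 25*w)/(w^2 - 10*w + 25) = w*(w + 5)/(w - 5)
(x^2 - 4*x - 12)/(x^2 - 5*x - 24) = (-x^2 + 4*x + 12)/(-x^2 + 5*x + 24)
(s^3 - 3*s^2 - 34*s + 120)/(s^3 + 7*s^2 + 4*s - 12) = (s^2 - 9*s + 20)/(s^2 + s - 2)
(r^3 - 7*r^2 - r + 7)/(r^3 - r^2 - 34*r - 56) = (r^2 - 1)/(r^2 + 6*r + 8)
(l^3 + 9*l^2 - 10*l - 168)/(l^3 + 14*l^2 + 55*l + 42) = (l - 4)/(l + 1)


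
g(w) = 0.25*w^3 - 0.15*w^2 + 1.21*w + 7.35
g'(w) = 0.75*w^2 - 0.3*w + 1.21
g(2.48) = 13.24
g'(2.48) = 5.08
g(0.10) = 7.47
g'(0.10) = 1.19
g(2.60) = 13.88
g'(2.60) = 5.50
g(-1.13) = 5.43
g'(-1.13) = 2.51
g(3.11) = 17.18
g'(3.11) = 7.53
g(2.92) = 15.83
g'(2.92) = 6.73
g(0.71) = 8.22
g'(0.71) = 1.38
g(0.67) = 8.17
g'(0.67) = 1.35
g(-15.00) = -888.30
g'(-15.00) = 174.46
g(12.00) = 432.27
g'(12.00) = 105.61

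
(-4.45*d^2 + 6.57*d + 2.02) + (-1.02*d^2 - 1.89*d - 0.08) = -5.47*d^2 + 4.68*d + 1.94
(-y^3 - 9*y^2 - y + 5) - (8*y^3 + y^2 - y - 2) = -9*y^3 - 10*y^2 + 7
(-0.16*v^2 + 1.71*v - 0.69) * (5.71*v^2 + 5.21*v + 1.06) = -0.9136*v^4 + 8.9305*v^3 + 4.7996*v^2 - 1.7823*v - 0.7314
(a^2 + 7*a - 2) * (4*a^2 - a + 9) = 4*a^4 + 27*a^3 - 6*a^2 + 65*a - 18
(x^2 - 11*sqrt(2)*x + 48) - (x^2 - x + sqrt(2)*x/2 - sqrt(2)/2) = -23*sqrt(2)*x/2 + x + sqrt(2)/2 + 48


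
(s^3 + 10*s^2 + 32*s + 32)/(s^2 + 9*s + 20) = (s^2 + 6*s + 8)/(s + 5)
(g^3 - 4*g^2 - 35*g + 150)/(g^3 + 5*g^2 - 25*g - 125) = (g^2 + g - 30)/(g^2 + 10*g + 25)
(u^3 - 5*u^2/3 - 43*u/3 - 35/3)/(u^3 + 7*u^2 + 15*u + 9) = (3*u^2 - 8*u - 35)/(3*(u^2 + 6*u + 9))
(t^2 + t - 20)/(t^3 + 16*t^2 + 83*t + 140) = (t - 4)/(t^2 + 11*t + 28)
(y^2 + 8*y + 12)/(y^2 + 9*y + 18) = (y + 2)/(y + 3)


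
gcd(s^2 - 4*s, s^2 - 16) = s - 4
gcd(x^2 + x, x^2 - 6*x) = x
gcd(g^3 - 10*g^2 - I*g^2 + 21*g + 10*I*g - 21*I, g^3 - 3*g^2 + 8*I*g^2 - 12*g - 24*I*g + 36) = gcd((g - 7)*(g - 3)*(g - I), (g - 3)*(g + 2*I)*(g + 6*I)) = g - 3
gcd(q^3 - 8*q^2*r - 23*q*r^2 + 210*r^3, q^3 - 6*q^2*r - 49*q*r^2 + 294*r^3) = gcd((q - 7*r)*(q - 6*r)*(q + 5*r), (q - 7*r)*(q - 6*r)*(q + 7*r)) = q^2 - 13*q*r + 42*r^2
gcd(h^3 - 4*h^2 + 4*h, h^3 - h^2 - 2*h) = h^2 - 2*h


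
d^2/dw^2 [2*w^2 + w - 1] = 4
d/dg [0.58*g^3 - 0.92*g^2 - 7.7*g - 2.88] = 1.74*g^2 - 1.84*g - 7.7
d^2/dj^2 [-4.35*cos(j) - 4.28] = 4.35*cos(j)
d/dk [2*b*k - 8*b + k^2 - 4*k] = 2*b + 2*k - 4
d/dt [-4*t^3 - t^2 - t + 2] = -12*t^2 - 2*t - 1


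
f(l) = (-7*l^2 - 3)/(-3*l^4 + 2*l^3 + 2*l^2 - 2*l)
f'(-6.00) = 0.02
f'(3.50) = -0.18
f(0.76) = 14.44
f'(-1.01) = 87.60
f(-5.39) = 0.07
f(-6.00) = 0.06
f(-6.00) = 0.06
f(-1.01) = 9.04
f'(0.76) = -0.75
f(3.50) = 0.26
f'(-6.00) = 0.02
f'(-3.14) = 0.15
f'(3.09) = -0.28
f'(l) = -14*l/(-3*l^4 + 2*l^3 + 2*l^2 - 2*l) + (-7*l^2 - 3)*(12*l^3 - 6*l^2 - 4*l + 2)/(-3*l^4 + 2*l^3 + 2*l^2 - 2*l)^2 = 2*(-21*l^5 + 7*l^4 - 18*l^3 + 16*l^2 + 6*l - 3)/(l^2*(9*l^6 - 12*l^5 - 8*l^4 + 20*l^3 - 4*l^2 - 8*l + 4))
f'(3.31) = -0.21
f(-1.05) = 6.47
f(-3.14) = 0.22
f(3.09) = 0.35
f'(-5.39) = 0.03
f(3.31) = 0.29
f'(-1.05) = 46.99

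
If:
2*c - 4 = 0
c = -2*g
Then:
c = 2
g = -1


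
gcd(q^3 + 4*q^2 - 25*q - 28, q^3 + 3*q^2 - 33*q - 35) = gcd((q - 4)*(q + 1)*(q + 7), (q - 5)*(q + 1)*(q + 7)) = q^2 + 8*q + 7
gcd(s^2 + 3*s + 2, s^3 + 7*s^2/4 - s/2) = s + 2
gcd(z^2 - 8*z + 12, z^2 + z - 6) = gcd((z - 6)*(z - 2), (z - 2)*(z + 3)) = z - 2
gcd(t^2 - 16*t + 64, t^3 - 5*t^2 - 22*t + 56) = 1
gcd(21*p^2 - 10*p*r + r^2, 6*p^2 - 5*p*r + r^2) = 3*p - r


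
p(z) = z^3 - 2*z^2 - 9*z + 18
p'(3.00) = 6.00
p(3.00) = 0.00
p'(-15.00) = 726.00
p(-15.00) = -3672.00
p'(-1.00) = -2.00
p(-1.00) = 24.00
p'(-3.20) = 34.52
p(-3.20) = -6.45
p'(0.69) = -10.33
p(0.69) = 11.17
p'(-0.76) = -4.23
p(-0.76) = 23.25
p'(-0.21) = -8.03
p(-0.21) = 19.79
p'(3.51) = 13.92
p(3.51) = 5.01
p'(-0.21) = -8.03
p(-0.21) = 19.79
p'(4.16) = 26.28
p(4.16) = 17.94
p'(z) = 3*z^2 - 4*z - 9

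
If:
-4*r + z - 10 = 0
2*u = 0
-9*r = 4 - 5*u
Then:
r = -4/9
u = 0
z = 74/9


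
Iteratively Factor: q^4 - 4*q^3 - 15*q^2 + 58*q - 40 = (q - 2)*(q^3 - 2*q^2 - 19*q + 20) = (q - 2)*(q + 4)*(q^2 - 6*q + 5) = (q - 5)*(q - 2)*(q + 4)*(q - 1)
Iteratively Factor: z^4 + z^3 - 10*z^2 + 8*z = (z - 2)*(z^3 + 3*z^2 - 4*z) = (z - 2)*(z + 4)*(z^2 - z) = (z - 2)*(z - 1)*(z + 4)*(z)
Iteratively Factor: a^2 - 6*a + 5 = (a - 1)*(a - 5)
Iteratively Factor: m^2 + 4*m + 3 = (m + 3)*(m + 1)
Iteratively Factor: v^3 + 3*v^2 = (v + 3)*(v^2) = v*(v + 3)*(v)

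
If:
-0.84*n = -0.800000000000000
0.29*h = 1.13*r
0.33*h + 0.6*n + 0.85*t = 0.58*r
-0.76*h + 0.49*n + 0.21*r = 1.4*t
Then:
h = 3.45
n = 0.95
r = 0.89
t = -1.41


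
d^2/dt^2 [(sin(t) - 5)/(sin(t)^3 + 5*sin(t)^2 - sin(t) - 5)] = (-4*(1 - cos(2*t))^2*sin(t) + 35*(1 - cos(2*t))^2 + 344*sin(t) - 248*sin(3*t) - 830*cos(2*t) - 5*cos(4*t)/2 + 3825/2)/((sin(t) + 5)^3*(cos(2*t) + 1)^2)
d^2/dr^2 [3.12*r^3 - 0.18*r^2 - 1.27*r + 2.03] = 18.72*r - 0.36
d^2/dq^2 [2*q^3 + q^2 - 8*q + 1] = 12*q + 2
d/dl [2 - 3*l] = -3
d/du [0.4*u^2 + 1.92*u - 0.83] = 0.8*u + 1.92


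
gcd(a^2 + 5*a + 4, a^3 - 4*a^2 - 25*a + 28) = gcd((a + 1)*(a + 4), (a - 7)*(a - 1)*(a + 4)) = a + 4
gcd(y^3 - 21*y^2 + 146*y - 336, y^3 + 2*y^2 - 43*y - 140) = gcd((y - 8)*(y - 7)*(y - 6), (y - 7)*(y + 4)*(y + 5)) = y - 7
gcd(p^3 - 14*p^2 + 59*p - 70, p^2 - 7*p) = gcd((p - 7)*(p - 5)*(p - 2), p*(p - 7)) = p - 7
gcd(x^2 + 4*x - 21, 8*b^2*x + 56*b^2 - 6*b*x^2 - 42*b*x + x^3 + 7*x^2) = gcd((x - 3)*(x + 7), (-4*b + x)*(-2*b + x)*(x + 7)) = x + 7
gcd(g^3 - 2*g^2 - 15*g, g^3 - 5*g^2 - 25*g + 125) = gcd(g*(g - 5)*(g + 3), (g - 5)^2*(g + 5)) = g - 5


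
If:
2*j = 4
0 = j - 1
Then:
No Solution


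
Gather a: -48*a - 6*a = -54*a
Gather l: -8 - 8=-16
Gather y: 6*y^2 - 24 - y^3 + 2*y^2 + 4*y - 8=-y^3 + 8*y^2 + 4*y - 32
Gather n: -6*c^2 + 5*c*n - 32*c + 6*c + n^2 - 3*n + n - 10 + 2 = -6*c^2 - 26*c + n^2 + n*(5*c - 2) - 8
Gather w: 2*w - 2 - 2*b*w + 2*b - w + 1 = 2*b + w*(1 - 2*b) - 1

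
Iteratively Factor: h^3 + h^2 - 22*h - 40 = (h - 5)*(h^2 + 6*h + 8) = (h - 5)*(h + 2)*(h + 4)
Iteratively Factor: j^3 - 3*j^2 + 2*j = (j - 1)*(j^2 - 2*j) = (j - 2)*(j - 1)*(j)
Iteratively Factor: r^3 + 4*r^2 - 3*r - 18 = (r + 3)*(r^2 + r - 6) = (r - 2)*(r + 3)*(r + 3)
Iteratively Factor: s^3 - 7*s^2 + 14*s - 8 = (s - 2)*(s^2 - 5*s + 4) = (s - 2)*(s - 1)*(s - 4)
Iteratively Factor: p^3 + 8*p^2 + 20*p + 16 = (p + 2)*(p^2 + 6*p + 8) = (p + 2)^2*(p + 4)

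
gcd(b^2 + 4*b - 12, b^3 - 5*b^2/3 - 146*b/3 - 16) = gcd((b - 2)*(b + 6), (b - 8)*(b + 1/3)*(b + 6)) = b + 6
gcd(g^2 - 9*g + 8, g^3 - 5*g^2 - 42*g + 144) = g - 8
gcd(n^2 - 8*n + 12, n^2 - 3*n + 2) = n - 2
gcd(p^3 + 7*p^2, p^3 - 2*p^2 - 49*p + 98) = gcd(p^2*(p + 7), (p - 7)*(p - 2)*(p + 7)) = p + 7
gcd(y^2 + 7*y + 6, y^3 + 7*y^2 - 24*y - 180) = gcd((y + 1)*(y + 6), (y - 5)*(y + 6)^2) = y + 6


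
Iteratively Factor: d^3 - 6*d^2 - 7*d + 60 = (d - 5)*(d^2 - d - 12) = (d - 5)*(d + 3)*(d - 4)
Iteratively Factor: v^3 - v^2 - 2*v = (v + 1)*(v^2 - 2*v) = v*(v + 1)*(v - 2)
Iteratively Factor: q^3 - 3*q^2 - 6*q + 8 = (q - 1)*(q^2 - 2*q - 8) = (q - 1)*(q + 2)*(q - 4)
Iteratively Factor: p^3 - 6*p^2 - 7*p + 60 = (p + 3)*(p^2 - 9*p + 20) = (p - 4)*(p + 3)*(p - 5)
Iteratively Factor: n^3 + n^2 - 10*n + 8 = (n + 4)*(n^2 - 3*n + 2) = (n - 1)*(n + 4)*(n - 2)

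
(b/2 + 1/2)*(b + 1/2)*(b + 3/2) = b^3/2 + 3*b^2/2 + 11*b/8 + 3/8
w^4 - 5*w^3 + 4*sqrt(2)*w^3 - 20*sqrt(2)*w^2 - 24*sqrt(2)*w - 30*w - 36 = (w - 6)*(w + 1)*(w + sqrt(2))*(w + 3*sqrt(2))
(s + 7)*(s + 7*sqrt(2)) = s^2 + 7*s + 7*sqrt(2)*s + 49*sqrt(2)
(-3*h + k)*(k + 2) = -3*h*k - 6*h + k^2 + 2*k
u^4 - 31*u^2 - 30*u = u*(u - 6)*(u + 1)*(u + 5)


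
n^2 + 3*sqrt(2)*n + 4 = (n + sqrt(2))*(n + 2*sqrt(2))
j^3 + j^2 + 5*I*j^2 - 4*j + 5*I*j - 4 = (j + 1)*(j + I)*(j + 4*I)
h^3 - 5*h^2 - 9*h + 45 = (h - 5)*(h - 3)*(h + 3)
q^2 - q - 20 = (q - 5)*(q + 4)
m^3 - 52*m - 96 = (m - 8)*(m + 2)*(m + 6)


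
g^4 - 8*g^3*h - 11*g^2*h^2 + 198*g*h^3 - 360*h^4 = (g - 6*h)*(g - 4*h)*(g - 3*h)*(g + 5*h)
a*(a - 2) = a^2 - 2*a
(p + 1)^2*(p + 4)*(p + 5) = p^4 + 11*p^3 + 39*p^2 + 49*p + 20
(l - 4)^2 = l^2 - 8*l + 16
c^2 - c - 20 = (c - 5)*(c + 4)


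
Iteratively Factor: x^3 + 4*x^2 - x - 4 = (x - 1)*(x^2 + 5*x + 4) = (x - 1)*(x + 4)*(x + 1)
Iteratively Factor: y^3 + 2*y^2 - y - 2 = (y - 1)*(y^2 + 3*y + 2) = (y - 1)*(y + 1)*(y + 2)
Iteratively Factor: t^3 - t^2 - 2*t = (t - 2)*(t^2 + t) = (t - 2)*(t + 1)*(t)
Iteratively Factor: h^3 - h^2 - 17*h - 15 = (h - 5)*(h^2 + 4*h + 3) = (h - 5)*(h + 1)*(h + 3)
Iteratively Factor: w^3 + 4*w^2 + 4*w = (w)*(w^2 + 4*w + 4) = w*(w + 2)*(w + 2)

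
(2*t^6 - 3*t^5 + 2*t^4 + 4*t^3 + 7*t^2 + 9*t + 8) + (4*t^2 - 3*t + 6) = 2*t^6 - 3*t^5 + 2*t^4 + 4*t^3 + 11*t^2 + 6*t + 14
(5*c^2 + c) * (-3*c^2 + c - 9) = -15*c^4 + 2*c^3 - 44*c^2 - 9*c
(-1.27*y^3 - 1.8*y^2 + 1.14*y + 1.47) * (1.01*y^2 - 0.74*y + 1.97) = -1.2827*y^5 - 0.8782*y^4 - 0.0185*y^3 - 2.9049*y^2 + 1.158*y + 2.8959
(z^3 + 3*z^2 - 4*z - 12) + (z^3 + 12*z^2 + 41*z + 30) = 2*z^3 + 15*z^2 + 37*z + 18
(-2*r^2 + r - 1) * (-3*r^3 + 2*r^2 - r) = 6*r^5 - 7*r^4 + 7*r^3 - 3*r^2 + r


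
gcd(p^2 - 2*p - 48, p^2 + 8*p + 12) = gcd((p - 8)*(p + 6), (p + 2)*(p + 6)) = p + 6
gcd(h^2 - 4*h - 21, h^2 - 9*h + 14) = h - 7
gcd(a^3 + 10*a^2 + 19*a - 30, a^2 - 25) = a + 5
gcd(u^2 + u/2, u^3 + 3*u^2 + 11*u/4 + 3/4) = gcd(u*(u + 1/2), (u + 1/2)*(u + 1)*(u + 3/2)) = u + 1/2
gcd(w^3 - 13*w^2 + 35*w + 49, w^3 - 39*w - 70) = w - 7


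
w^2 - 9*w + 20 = (w - 5)*(w - 4)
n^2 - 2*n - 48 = (n - 8)*(n + 6)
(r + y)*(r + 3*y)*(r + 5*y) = r^3 + 9*r^2*y + 23*r*y^2 + 15*y^3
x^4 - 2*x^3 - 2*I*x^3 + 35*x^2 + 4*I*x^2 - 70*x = x*(x - 2)*(x - 7*I)*(x + 5*I)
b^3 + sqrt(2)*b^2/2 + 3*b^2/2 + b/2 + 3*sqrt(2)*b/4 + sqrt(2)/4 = (b + 1/2)*(b + 1)*(b + sqrt(2)/2)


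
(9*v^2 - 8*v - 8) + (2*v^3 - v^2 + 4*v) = 2*v^3 + 8*v^2 - 4*v - 8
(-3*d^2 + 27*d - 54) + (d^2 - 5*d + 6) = -2*d^2 + 22*d - 48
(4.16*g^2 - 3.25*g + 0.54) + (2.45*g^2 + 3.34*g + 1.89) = 6.61*g^2 + 0.0899999999999999*g + 2.43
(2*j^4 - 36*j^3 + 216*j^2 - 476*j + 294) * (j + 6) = 2*j^5 - 24*j^4 + 820*j^2 - 2562*j + 1764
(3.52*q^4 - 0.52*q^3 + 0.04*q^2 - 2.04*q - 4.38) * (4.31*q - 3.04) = 15.1712*q^5 - 12.942*q^4 + 1.7532*q^3 - 8.914*q^2 - 12.6762*q + 13.3152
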